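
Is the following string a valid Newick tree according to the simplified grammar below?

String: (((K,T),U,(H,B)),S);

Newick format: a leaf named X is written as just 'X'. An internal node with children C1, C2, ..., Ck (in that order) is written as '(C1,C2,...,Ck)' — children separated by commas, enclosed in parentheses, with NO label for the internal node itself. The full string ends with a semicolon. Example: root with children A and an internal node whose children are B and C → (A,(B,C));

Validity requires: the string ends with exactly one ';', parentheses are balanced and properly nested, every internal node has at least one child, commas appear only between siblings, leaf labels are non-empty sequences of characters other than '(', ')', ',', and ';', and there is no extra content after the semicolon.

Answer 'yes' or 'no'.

Answer: yes

Derivation:
Input: (((K,T),U,(H,B)),S);
Paren balance: 4 '(' vs 4 ')' OK
Ends with single ';': True
Full parse: OK
Valid: True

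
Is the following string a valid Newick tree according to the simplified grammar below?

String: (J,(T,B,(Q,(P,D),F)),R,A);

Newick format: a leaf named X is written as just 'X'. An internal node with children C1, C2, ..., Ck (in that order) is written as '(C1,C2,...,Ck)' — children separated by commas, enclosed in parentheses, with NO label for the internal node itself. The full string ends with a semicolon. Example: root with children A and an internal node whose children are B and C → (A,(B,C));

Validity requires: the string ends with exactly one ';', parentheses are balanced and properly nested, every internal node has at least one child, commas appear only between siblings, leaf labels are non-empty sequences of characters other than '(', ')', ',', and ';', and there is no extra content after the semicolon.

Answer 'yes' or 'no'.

Input: (J,(T,B,(Q,(P,D),F)),R,A);
Paren balance: 4 '(' vs 4 ')' OK
Ends with single ';': True
Full parse: OK
Valid: True

Answer: yes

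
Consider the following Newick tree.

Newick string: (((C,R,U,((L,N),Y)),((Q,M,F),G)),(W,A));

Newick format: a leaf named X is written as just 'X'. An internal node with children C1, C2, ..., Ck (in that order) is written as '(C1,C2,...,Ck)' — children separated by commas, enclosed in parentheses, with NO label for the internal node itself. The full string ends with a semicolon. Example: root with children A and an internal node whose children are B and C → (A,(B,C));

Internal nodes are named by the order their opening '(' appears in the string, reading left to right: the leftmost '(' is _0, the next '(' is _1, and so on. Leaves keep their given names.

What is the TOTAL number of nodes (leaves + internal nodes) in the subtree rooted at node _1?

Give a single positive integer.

Newick: (((C,R,U,((L,N),Y)),((Q,M,F),G)),(W,A));
Locate _1: it is the '(' at position 1 (the 2nd '(' reading left to right).
Query: subtree rooted at _1
_1: subtree_size = 1 + 15
  _2: subtree_size = 1 + 8
    C: subtree_size = 1 + 0
    R: subtree_size = 1 + 0
    U: subtree_size = 1 + 0
    _3: subtree_size = 1 + 4
      _4: subtree_size = 1 + 2
        L: subtree_size = 1 + 0
        N: subtree_size = 1 + 0
      Y: subtree_size = 1 + 0
  _5: subtree_size = 1 + 5
    _6: subtree_size = 1 + 3
      Q: subtree_size = 1 + 0
      M: subtree_size = 1 + 0
      F: subtree_size = 1 + 0
    G: subtree_size = 1 + 0
Total subtree size of _1: 16

Answer: 16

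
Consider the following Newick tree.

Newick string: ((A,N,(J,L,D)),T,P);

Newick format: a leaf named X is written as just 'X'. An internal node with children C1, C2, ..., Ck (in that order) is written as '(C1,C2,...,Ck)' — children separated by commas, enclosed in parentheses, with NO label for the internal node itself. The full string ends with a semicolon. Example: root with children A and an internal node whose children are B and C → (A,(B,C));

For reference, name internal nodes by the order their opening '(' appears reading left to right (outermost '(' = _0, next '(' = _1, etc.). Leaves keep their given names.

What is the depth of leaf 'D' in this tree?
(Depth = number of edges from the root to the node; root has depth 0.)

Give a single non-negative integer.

Answer: 3

Derivation:
Newick: ((A,N,(J,L,D)),T,P);
Naming internals by '(' encounter order: outermost '(' = _0, next = _1, ...
Query node: D
Path from root: _0 -> _1 -> _2 -> D
Depth of D: 3 (number of edges from root)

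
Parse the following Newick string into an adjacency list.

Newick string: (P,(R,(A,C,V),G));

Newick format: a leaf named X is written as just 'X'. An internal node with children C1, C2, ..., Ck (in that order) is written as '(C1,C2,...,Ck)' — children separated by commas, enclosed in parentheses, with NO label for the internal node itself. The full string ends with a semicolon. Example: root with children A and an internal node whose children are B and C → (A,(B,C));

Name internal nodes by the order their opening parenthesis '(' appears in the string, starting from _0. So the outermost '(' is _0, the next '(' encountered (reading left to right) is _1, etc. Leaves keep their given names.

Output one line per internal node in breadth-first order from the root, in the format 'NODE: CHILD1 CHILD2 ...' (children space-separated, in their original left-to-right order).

Answer: _0: P _1
_1: R _2 G
_2: A C V

Derivation:
Input: (P,(R,(A,C,V),G));
Scanning left-to-right, naming '(' by encounter order:
  pos 0: '(' -> open internal node _0 (depth 1)
  pos 3: '(' -> open internal node _1 (depth 2)
  pos 6: '(' -> open internal node _2 (depth 3)
  pos 12: ')' -> close internal node _2 (now at depth 2)
  pos 15: ')' -> close internal node _1 (now at depth 1)
  pos 16: ')' -> close internal node _0 (now at depth 0)
Total internal nodes: 3
BFS adjacency from root:
  _0: P _1
  _1: R _2 G
  _2: A C V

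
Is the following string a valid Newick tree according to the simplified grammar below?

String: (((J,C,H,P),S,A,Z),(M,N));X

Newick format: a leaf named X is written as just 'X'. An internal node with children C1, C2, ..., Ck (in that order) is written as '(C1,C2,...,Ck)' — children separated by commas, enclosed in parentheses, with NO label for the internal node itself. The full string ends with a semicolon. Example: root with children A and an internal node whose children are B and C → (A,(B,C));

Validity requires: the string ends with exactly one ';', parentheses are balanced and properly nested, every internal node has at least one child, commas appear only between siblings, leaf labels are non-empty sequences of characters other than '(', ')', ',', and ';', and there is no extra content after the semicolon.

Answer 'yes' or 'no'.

Input: (((J,C,H,P),S,A,Z),(M,N));X
Paren balance: 4 '(' vs 4 ')' OK
Ends with single ';': False
Full parse: FAILS (must end with ;)
Valid: False

Answer: no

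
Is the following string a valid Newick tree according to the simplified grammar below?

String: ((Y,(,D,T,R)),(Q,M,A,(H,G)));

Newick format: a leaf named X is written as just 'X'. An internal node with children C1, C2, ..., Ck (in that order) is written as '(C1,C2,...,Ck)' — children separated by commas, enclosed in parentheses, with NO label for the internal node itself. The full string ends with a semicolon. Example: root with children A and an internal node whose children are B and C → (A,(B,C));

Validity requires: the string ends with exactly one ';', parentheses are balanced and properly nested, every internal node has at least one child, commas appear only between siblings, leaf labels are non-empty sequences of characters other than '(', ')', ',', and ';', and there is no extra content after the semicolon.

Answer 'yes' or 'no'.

Input: ((Y,(,D,T,R)),(Q,M,A,(H,G)));
Paren balance: 5 '(' vs 5 ')' OK
Ends with single ';': True
Full parse: FAILS (empty leaf label at pos 5)
Valid: False

Answer: no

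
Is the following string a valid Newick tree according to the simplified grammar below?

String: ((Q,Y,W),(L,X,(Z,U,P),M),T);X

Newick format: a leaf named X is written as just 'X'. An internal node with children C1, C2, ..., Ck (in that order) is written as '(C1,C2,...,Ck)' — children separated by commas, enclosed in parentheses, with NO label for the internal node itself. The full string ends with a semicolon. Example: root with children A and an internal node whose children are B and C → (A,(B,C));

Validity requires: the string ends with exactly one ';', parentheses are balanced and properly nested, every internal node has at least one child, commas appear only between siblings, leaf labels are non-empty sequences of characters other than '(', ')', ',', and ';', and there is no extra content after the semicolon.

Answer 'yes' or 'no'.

Answer: no

Derivation:
Input: ((Q,Y,W),(L,X,(Z,U,P),M),T);X
Paren balance: 4 '(' vs 4 ')' OK
Ends with single ';': False
Full parse: FAILS (must end with ;)
Valid: False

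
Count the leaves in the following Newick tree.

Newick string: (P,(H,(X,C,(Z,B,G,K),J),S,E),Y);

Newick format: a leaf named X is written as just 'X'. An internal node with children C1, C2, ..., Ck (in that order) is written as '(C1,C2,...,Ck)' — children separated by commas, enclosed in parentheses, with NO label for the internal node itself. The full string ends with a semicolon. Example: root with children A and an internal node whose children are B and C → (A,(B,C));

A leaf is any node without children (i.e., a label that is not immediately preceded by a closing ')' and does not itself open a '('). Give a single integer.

Answer: 12

Derivation:
Newick: (P,(H,(X,C,(Z,B,G,K),J),S,E),Y);
Scan left-to-right; a leaf is any maximal label run not followed by '(':
  pos 1: leaf 'P' → count = 1
  pos 4: leaf 'H' → count = 2
  pos 7: leaf 'X' → count = 3
  pos 9: leaf 'C' → count = 4
  pos 12: leaf 'Z' → count = 5
  pos 14: leaf 'B' → count = 6
  pos 16: leaf 'G' → count = 7
  pos 18: leaf 'K' → count = 8
  pos 21: leaf 'J' → count = 9
  pos 24: leaf 'S' → count = 10
  pos 26: leaf 'E' → count = 11
  pos 29: leaf 'Y' → count = 12
Total leaves: 12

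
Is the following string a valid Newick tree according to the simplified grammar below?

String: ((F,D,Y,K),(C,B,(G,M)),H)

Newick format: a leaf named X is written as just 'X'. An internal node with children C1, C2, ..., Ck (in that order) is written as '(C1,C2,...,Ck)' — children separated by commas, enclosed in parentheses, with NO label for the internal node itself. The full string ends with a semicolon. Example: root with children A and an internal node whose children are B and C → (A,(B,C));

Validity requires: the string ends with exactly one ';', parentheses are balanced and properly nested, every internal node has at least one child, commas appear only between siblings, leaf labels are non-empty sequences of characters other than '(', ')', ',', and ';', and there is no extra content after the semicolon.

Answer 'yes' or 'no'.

Answer: no

Derivation:
Input: ((F,D,Y,K),(C,B,(G,M)),H)
Paren balance: 4 '(' vs 4 ')' OK
Ends with single ';': False
Full parse: FAILS (must end with ;)
Valid: False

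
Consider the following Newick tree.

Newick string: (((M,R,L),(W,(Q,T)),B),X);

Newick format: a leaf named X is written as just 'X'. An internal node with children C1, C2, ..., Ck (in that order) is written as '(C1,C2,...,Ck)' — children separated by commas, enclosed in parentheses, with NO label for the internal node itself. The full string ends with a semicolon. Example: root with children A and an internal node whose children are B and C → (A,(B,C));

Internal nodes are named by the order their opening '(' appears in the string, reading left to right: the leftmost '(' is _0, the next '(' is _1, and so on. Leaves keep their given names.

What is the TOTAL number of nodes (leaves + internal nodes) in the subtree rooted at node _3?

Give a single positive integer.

Newick: (((M,R,L),(W,(Q,T)),B),X);
Locate _3: it is the '(' at position 10 (the 4th '(' reading left to right).
Query: subtree rooted at _3
_3: subtree_size = 1 + 4
  W: subtree_size = 1 + 0
  _4: subtree_size = 1 + 2
    Q: subtree_size = 1 + 0
    T: subtree_size = 1 + 0
Total subtree size of _3: 5

Answer: 5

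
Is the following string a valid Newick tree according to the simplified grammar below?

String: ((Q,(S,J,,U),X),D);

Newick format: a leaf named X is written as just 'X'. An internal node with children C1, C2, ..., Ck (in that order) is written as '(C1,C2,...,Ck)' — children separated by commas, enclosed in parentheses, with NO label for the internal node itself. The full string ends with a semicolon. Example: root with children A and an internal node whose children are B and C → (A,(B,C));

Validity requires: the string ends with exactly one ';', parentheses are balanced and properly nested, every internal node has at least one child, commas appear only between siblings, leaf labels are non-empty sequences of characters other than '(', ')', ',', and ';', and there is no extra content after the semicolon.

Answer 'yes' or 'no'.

Answer: no

Derivation:
Input: ((Q,(S,J,,U),X),D);
Paren balance: 3 '(' vs 3 ')' OK
Ends with single ';': True
Full parse: FAILS (empty leaf label at pos 9)
Valid: False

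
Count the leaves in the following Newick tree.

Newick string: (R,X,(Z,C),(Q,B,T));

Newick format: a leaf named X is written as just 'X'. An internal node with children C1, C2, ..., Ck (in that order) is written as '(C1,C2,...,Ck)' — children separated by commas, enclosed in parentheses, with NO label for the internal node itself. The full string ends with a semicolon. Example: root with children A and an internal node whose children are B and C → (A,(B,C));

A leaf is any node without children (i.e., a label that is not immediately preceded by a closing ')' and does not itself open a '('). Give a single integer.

Answer: 7

Derivation:
Newick: (R,X,(Z,C),(Q,B,T));
Scan left-to-right; a leaf is any maximal label run not followed by '(':
  pos 1: leaf 'R' → count = 1
  pos 3: leaf 'X' → count = 2
  pos 6: leaf 'Z' → count = 3
  pos 8: leaf 'C' → count = 4
  pos 12: leaf 'Q' → count = 5
  pos 14: leaf 'B' → count = 6
  pos 16: leaf 'T' → count = 7
Total leaves: 7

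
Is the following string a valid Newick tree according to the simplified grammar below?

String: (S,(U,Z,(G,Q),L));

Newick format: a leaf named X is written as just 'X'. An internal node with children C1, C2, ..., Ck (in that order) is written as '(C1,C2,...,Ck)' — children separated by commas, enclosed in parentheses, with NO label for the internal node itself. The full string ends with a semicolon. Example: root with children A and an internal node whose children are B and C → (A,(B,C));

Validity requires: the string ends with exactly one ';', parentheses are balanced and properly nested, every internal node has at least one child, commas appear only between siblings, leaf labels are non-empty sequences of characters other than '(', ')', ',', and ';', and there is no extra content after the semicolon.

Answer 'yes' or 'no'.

Input: (S,(U,Z,(G,Q),L));
Paren balance: 3 '(' vs 3 ')' OK
Ends with single ';': True
Full parse: OK
Valid: True

Answer: yes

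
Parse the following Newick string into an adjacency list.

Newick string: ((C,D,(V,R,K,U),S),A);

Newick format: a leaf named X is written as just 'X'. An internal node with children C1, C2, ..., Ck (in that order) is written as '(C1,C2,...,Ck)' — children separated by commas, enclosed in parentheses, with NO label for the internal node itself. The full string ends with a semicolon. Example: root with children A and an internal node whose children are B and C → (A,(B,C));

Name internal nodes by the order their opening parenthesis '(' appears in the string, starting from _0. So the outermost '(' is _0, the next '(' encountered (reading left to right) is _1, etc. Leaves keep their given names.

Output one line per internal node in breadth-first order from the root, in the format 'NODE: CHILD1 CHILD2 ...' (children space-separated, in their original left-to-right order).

Answer: _0: _1 A
_1: C D _2 S
_2: V R K U

Derivation:
Input: ((C,D,(V,R,K,U),S),A);
Scanning left-to-right, naming '(' by encounter order:
  pos 0: '(' -> open internal node _0 (depth 1)
  pos 1: '(' -> open internal node _1 (depth 2)
  pos 6: '(' -> open internal node _2 (depth 3)
  pos 14: ')' -> close internal node _2 (now at depth 2)
  pos 17: ')' -> close internal node _1 (now at depth 1)
  pos 20: ')' -> close internal node _0 (now at depth 0)
Total internal nodes: 3
BFS adjacency from root:
  _0: _1 A
  _1: C D _2 S
  _2: V R K U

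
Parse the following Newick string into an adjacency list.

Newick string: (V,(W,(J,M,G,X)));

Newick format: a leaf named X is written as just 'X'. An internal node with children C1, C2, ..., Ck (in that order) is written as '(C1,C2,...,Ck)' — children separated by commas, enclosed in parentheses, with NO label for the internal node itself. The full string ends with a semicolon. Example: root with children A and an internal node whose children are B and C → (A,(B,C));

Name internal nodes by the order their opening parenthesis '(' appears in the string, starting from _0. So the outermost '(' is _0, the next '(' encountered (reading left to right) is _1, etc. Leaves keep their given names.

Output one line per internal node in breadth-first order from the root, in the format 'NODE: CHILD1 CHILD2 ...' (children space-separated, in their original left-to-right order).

Answer: _0: V _1
_1: W _2
_2: J M G X

Derivation:
Input: (V,(W,(J,M,G,X)));
Scanning left-to-right, naming '(' by encounter order:
  pos 0: '(' -> open internal node _0 (depth 1)
  pos 3: '(' -> open internal node _1 (depth 2)
  pos 6: '(' -> open internal node _2 (depth 3)
  pos 14: ')' -> close internal node _2 (now at depth 2)
  pos 15: ')' -> close internal node _1 (now at depth 1)
  pos 16: ')' -> close internal node _0 (now at depth 0)
Total internal nodes: 3
BFS adjacency from root:
  _0: V _1
  _1: W _2
  _2: J M G X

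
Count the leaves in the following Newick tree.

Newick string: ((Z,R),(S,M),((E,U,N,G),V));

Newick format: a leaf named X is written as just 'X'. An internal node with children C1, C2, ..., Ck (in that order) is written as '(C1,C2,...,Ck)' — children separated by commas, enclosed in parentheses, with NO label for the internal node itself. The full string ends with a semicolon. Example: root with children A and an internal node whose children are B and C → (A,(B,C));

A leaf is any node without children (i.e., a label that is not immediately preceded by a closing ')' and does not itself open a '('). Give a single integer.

Newick: ((Z,R),(S,M),((E,U,N,G),V));
Scan left-to-right; a leaf is any maximal label run not followed by '(':
  pos 2: leaf 'Z' → count = 1
  pos 4: leaf 'R' → count = 2
  pos 8: leaf 'S' → count = 3
  pos 10: leaf 'M' → count = 4
  pos 15: leaf 'E' → count = 5
  pos 17: leaf 'U' → count = 6
  pos 19: leaf 'N' → count = 7
  pos 21: leaf 'G' → count = 8
  pos 24: leaf 'V' → count = 9
Total leaves: 9

Answer: 9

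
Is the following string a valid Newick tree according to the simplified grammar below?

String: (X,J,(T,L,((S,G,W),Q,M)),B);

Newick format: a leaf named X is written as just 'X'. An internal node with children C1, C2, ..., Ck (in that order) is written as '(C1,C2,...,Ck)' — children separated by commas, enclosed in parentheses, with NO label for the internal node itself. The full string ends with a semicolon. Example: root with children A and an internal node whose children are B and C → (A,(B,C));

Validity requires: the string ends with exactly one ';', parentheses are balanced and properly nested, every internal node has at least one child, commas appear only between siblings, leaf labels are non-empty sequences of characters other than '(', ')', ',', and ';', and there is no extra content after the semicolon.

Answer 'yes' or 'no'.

Answer: yes

Derivation:
Input: (X,J,(T,L,((S,G,W),Q,M)),B);
Paren balance: 4 '(' vs 4 ')' OK
Ends with single ';': True
Full parse: OK
Valid: True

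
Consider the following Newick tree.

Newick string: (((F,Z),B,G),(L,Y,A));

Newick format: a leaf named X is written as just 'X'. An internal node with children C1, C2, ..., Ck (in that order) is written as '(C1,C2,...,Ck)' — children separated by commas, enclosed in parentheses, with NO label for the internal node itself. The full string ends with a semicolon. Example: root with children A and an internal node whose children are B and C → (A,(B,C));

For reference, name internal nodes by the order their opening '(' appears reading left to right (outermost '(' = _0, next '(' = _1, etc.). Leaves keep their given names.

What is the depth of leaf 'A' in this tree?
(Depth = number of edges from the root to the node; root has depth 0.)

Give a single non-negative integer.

Answer: 2

Derivation:
Newick: (((F,Z),B,G),(L,Y,A));
Naming internals by '(' encounter order: outermost '(' = _0, next = _1, ...
Query node: A
Path from root: _0 -> _3 -> A
Depth of A: 2 (number of edges from root)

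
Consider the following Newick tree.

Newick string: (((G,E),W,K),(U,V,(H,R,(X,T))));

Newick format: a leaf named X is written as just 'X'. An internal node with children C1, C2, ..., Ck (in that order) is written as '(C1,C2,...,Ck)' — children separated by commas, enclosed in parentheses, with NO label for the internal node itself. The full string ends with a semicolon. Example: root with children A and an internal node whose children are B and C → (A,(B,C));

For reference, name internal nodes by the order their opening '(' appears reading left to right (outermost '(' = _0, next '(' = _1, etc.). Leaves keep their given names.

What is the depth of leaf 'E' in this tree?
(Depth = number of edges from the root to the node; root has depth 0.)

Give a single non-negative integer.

Answer: 3

Derivation:
Newick: (((G,E),W,K),(U,V,(H,R,(X,T))));
Naming internals by '(' encounter order: outermost '(' = _0, next = _1, ...
Query node: E
Path from root: _0 -> _1 -> _2 -> E
Depth of E: 3 (number of edges from root)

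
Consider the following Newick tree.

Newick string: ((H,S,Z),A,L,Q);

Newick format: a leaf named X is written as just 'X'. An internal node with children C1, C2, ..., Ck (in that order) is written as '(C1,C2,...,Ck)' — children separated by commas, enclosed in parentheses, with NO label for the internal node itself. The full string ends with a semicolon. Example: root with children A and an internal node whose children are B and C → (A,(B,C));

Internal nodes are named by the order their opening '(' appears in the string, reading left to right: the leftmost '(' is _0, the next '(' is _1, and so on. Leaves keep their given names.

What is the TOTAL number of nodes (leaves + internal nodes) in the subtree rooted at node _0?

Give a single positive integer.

Newick: ((H,S,Z),A,L,Q);
Locate _0: it is the '(' at position 0 (the 1st '(' reading left to right).
Query: subtree rooted at _0
_0: subtree_size = 1 + 7
  _1: subtree_size = 1 + 3
    H: subtree_size = 1 + 0
    S: subtree_size = 1 + 0
    Z: subtree_size = 1 + 0
  A: subtree_size = 1 + 0
  L: subtree_size = 1 + 0
  Q: subtree_size = 1 + 0
Total subtree size of _0: 8

Answer: 8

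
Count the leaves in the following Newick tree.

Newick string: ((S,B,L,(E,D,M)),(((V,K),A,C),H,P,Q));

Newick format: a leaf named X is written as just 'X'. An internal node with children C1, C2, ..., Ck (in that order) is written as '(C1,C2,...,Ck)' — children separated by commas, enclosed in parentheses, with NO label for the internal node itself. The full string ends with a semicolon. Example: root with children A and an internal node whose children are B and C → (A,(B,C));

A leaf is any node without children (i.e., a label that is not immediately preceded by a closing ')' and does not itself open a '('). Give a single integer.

Newick: ((S,B,L,(E,D,M)),(((V,K),A,C),H,P,Q));
Scan left-to-right; a leaf is any maximal label run not followed by '(':
  pos 2: leaf 'S' → count = 1
  pos 4: leaf 'B' → count = 2
  pos 6: leaf 'L' → count = 3
  pos 9: leaf 'E' → count = 4
  pos 11: leaf 'D' → count = 5
  pos 13: leaf 'M' → count = 6
  pos 20: leaf 'V' → count = 7
  pos 22: leaf 'K' → count = 8
  pos 25: leaf 'A' → count = 9
  pos 27: leaf 'C' → count = 10
  pos 30: leaf 'H' → count = 11
  pos 32: leaf 'P' → count = 12
  pos 34: leaf 'Q' → count = 13
Total leaves: 13

Answer: 13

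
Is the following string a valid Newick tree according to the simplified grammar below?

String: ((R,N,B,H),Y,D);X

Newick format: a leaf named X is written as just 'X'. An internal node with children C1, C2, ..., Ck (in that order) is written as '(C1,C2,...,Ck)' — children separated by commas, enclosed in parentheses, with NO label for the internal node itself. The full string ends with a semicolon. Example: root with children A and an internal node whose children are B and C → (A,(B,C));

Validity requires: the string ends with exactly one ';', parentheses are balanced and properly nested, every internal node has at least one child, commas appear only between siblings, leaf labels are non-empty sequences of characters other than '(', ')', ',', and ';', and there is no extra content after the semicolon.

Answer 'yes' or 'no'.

Answer: no

Derivation:
Input: ((R,N,B,H),Y,D);X
Paren balance: 2 '(' vs 2 ')' OK
Ends with single ';': False
Full parse: FAILS (must end with ;)
Valid: False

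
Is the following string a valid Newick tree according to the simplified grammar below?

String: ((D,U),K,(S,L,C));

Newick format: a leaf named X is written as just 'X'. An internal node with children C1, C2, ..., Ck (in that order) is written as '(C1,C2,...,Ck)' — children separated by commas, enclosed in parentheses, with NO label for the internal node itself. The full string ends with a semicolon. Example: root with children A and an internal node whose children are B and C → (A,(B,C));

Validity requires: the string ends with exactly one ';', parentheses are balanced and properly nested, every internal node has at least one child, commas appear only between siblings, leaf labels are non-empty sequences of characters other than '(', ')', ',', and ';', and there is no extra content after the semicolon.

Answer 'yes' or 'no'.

Answer: yes

Derivation:
Input: ((D,U),K,(S,L,C));
Paren balance: 3 '(' vs 3 ')' OK
Ends with single ';': True
Full parse: OK
Valid: True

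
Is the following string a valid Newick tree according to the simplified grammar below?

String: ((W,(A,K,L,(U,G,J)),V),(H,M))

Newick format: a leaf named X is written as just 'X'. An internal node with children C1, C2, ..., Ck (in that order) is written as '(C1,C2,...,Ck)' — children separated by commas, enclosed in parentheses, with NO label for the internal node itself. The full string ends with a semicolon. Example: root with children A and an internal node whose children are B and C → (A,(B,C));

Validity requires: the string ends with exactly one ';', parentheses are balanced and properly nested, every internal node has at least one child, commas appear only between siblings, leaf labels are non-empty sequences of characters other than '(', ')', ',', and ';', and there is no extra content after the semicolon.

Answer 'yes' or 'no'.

Input: ((W,(A,K,L,(U,G,J)),V),(H,M))
Paren balance: 5 '(' vs 5 ')' OK
Ends with single ';': False
Full parse: FAILS (must end with ;)
Valid: False

Answer: no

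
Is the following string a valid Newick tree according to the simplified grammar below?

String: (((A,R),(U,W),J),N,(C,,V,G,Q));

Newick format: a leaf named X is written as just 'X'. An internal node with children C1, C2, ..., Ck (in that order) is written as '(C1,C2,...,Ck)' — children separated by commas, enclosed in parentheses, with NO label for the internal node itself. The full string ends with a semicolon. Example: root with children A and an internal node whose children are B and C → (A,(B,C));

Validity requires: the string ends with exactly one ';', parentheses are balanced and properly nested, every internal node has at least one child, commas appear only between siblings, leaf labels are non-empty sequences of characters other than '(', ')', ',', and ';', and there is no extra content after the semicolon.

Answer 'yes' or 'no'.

Answer: no

Derivation:
Input: (((A,R),(U,W),J),N,(C,,V,G,Q));
Paren balance: 5 '(' vs 5 ')' OK
Ends with single ';': True
Full parse: FAILS (empty leaf label at pos 22)
Valid: False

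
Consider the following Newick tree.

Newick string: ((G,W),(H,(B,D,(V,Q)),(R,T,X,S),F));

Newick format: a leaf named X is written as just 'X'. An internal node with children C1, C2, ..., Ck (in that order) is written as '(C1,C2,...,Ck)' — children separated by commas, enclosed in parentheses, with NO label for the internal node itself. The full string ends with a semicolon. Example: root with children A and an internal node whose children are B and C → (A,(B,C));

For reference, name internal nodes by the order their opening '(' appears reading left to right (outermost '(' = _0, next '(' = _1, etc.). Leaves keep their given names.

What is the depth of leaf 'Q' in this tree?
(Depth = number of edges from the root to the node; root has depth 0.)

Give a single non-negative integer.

Answer: 4

Derivation:
Newick: ((G,W),(H,(B,D,(V,Q)),(R,T,X,S),F));
Naming internals by '(' encounter order: outermost '(' = _0, next = _1, ...
Query node: Q
Path from root: _0 -> _2 -> _3 -> _4 -> Q
Depth of Q: 4 (number of edges from root)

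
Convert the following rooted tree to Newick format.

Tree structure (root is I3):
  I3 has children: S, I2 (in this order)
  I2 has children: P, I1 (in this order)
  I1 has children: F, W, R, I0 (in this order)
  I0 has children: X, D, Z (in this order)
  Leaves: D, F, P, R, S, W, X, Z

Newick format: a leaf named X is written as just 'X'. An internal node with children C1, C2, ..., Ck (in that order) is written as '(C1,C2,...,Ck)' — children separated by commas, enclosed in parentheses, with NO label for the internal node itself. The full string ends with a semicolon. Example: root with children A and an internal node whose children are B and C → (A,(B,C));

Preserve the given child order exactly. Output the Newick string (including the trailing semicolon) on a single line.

internal I3 with children ['S', 'I2']
  leaf 'S' → 'S'
  internal I2 with children ['P', 'I1']
    leaf 'P' → 'P'
    internal I1 with children ['F', 'W', 'R', 'I0']
      leaf 'F' → 'F'
      leaf 'W' → 'W'
      leaf 'R' → 'R'
      internal I0 with children ['X', 'D', 'Z']
        leaf 'X' → 'X'
        leaf 'D' → 'D'
        leaf 'Z' → 'Z'
      → '(X,D,Z)'
    → '(F,W,R,(X,D,Z))'
  → '(P,(F,W,R,(X,D,Z)))'
→ '(S,(P,(F,W,R,(X,D,Z))))'
Final: (S,(P,(F,W,R,(X,D,Z))));

Answer: (S,(P,(F,W,R,(X,D,Z))));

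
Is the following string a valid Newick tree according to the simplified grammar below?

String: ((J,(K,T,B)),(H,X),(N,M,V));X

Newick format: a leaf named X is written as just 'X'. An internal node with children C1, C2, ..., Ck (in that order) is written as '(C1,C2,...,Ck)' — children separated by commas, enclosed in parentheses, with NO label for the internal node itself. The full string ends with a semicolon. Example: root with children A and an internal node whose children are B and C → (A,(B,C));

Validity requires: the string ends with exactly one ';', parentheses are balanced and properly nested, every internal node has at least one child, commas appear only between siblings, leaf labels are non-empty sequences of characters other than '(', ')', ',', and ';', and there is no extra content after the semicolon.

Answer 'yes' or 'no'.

Answer: no

Derivation:
Input: ((J,(K,T,B)),(H,X),(N,M,V));X
Paren balance: 5 '(' vs 5 ')' OK
Ends with single ';': False
Full parse: FAILS (must end with ;)
Valid: False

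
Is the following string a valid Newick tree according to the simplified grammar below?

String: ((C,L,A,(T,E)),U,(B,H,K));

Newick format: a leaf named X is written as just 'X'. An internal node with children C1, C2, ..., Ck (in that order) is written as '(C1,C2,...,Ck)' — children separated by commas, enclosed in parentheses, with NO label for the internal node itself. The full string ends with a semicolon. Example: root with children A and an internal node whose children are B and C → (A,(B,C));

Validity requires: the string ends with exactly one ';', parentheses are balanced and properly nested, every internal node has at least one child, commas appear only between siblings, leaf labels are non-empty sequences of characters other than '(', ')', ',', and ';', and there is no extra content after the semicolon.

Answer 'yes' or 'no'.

Input: ((C,L,A,(T,E)),U,(B,H,K));
Paren balance: 4 '(' vs 4 ')' OK
Ends with single ';': True
Full parse: OK
Valid: True

Answer: yes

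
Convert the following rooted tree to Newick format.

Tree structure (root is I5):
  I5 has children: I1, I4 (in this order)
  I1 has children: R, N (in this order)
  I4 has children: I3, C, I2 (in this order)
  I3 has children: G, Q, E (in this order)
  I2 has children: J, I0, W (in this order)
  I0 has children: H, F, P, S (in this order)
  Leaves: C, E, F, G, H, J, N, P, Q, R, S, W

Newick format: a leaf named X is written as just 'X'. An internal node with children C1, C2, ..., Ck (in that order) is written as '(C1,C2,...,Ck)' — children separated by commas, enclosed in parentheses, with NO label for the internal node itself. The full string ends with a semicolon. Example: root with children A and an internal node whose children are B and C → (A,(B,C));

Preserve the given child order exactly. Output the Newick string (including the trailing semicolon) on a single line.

internal I5 with children ['I1', 'I4']
  internal I1 with children ['R', 'N']
    leaf 'R' → 'R'
    leaf 'N' → 'N'
  → '(R,N)'
  internal I4 with children ['I3', 'C', 'I2']
    internal I3 with children ['G', 'Q', 'E']
      leaf 'G' → 'G'
      leaf 'Q' → 'Q'
      leaf 'E' → 'E'
    → '(G,Q,E)'
    leaf 'C' → 'C'
    internal I2 with children ['J', 'I0', 'W']
      leaf 'J' → 'J'
      internal I0 with children ['H', 'F', 'P', 'S']
        leaf 'H' → 'H'
        leaf 'F' → 'F'
        leaf 'P' → 'P'
        leaf 'S' → 'S'
      → '(H,F,P,S)'
      leaf 'W' → 'W'
    → '(J,(H,F,P,S),W)'
  → '((G,Q,E),C,(J,(H,F,P,S),W))'
→ '((R,N),((G,Q,E),C,(J,(H,F,P,S),W)))'
Final: ((R,N),((G,Q,E),C,(J,(H,F,P,S),W)));

Answer: ((R,N),((G,Q,E),C,(J,(H,F,P,S),W)));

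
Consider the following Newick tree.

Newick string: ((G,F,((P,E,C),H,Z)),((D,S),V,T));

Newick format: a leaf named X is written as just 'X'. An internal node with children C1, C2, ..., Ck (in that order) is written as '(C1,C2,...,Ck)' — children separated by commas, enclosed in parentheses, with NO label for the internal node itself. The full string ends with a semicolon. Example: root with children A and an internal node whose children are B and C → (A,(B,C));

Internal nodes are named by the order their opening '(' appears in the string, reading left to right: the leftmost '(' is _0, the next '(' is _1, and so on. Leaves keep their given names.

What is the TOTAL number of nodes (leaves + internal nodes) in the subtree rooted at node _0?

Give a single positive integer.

Answer: 17

Derivation:
Newick: ((G,F,((P,E,C),H,Z)),((D,S),V,T));
Locate _0: it is the '(' at position 0 (the 1st '(' reading left to right).
Query: subtree rooted at _0
_0: subtree_size = 1 + 16
  _1: subtree_size = 1 + 9
    G: subtree_size = 1 + 0
    F: subtree_size = 1 + 0
    _2: subtree_size = 1 + 6
      _3: subtree_size = 1 + 3
        P: subtree_size = 1 + 0
        E: subtree_size = 1 + 0
        C: subtree_size = 1 + 0
      H: subtree_size = 1 + 0
      Z: subtree_size = 1 + 0
  _4: subtree_size = 1 + 5
    _5: subtree_size = 1 + 2
      D: subtree_size = 1 + 0
      S: subtree_size = 1 + 0
    V: subtree_size = 1 + 0
    T: subtree_size = 1 + 0
Total subtree size of _0: 17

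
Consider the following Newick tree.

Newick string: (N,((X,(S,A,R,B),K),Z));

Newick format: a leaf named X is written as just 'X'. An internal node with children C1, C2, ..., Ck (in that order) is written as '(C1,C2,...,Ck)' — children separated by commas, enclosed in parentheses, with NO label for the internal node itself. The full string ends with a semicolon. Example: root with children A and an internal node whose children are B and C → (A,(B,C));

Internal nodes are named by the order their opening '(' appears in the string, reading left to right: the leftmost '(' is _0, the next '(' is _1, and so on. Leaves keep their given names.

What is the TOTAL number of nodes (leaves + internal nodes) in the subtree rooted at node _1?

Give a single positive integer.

Answer: 10

Derivation:
Newick: (N,((X,(S,A,R,B),K),Z));
Locate _1: it is the '(' at position 3 (the 2nd '(' reading left to right).
Query: subtree rooted at _1
_1: subtree_size = 1 + 9
  _2: subtree_size = 1 + 7
    X: subtree_size = 1 + 0
    _3: subtree_size = 1 + 4
      S: subtree_size = 1 + 0
      A: subtree_size = 1 + 0
      R: subtree_size = 1 + 0
      B: subtree_size = 1 + 0
    K: subtree_size = 1 + 0
  Z: subtree_size = 1 + 0
Total subtree size of _1: 10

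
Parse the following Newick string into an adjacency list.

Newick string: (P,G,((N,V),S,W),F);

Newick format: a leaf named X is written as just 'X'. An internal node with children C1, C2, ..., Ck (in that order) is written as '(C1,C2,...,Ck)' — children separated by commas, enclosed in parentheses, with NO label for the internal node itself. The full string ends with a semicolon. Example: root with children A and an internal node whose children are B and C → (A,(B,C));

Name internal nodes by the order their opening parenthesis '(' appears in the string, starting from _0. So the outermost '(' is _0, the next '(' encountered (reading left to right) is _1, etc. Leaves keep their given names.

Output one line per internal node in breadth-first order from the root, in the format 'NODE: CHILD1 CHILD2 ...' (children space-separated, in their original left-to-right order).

Input: (P,G,((N,V),S,W),F);
Scanning left-to-right, naming '(' by encounter order:
  pos 0: '(' -> open internal node _0 (depth 1)
  pos 5: '(' -> open internal node _1 (depth 2)
  pos 6: '(' -> open internal node _2 (depth 3)
  pos 10: ')' -> close internal node _2 (now at depth 2)
  pos 15: ')' -> close internal node _1 (now at depth 1)
  pos 18: ')' -> close internal node _0 (now at depth 0)
Total internal nodes: 3
BFS adjacency from root:
  _0: P G _1 F
  _1: _2 S W
  _2: N V

Answer: _0: P G _1 F
_1: _2 S W
_2: N V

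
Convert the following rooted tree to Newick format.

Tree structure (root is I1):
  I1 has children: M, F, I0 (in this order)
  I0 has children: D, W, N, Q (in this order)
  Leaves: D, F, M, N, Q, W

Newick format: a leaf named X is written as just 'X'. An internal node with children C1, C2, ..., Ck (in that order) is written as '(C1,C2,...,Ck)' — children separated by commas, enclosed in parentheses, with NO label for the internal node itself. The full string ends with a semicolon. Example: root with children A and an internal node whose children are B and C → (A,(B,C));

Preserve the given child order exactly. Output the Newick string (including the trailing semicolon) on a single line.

internal I1 with children ['M', 'F', 'I0']
  leaf 'M' → 'M'
  leaf 'F' → 'F'
  internal I0 with children ['D', 'W', 'N', 'Q']
    leaf 'D' → 'D'
    leaf 'W' → 'W'
    leaf 'N' → 'N'
    leaf 'Q' → 'Q'
  → '(D,W,N,Q)'
→ '(M,F,(D,W,N,Q))'
Final: (M,F,(D,W,N,Q));

Answer: (M,F,(D,W,N,Q));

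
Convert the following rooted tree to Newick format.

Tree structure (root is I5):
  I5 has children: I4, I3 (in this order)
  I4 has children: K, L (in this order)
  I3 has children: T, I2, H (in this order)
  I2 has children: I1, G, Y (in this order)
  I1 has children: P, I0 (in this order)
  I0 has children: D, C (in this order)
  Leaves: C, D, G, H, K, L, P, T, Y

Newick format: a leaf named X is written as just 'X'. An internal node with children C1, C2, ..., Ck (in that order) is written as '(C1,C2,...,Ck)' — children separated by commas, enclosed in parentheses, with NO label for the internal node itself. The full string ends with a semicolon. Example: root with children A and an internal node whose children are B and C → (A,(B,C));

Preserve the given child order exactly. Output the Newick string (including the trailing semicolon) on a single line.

Answer: ((K,L),(T,((P,(D,C)),G,Y),H));

Derivation:
internal I5 with children ['I4', 'I3']
  internal I4 with children ['K', 'L']
    leaf 'K' → 'K'
    leaf 'L' → 'L'
  → '(K,L)'
  internal I3 with children ['T', 'I2', 'H']
    leaf 'T' → 'T'
    internal I2 with children ['I1', 'G', 'Y']
      internal I1 with children ['P', 'I0']
        leaf 'P' → 'P'
        internal I0 with children ['D', 'C']
          leaf 'D' → 'D'
          leaf 'C' → 'C'
        → '(D,C)'
      → '(P,(D,C))'
      leaf 'G' → 'G'
      leaf 'Y' → 'Y'
    → '((P,(D,C)),G,Y)'
    leaf 'H' → 'H'
  → '(T,((P,(D,C)),G,Y),H)'
→ '((K,L),(T,((P,(D,C)),G,Y),H))'
Final: ((K,L),(T,((P,(D,C)),G,Y),H));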